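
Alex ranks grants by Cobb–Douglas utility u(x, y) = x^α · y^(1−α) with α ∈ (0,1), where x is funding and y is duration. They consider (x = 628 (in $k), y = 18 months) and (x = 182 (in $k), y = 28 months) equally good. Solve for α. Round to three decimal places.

Indifference: 628^α · 18^(1−α) = 182^α · 28^(1−α).
(628/182)^α = (28/18)^(1−α); take logs: α·ln(628/182) = (1−α)·ln(28/18), i.e. α·1.238533 = (1−α)·0.441833.
Thus α·(1.680366) = 0.441833, so α = 0.441833/1.680366 ≈ 0.263.

α ≈ 0.263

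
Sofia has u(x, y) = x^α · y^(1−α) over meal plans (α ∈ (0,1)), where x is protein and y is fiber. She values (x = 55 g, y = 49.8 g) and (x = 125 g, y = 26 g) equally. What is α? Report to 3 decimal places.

α ≈ 0.442

Set the two utilities equal: 55^α·49.8^(1−α) = 125^α·26^(1−α).
Rearrange to (55/125)^α = (26/49.8)^(1−α) and take logs: α·-0.820981 = (1−α)·-0.649918.
So α/(1−α) = (-0.649918)/(-0.820981) = 0.791636, and α = 0.791636/1.791636 ≈ 0.442.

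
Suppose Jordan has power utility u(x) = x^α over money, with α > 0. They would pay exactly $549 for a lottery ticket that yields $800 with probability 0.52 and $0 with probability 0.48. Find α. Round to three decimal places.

EU(lottery) = 0.52·800^α + 0.48·0 = 0.52·800^α.
Indifference: 549^α = 0.52·800^α, so (549/800)^α = 0.52.
Take logs: α = ln 0.52 / ln(549/800) ≈ 1.73680.

α ≈ 1.737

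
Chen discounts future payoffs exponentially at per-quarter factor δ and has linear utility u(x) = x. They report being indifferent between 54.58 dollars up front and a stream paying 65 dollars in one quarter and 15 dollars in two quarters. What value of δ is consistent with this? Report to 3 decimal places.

δ ≈ 0.720

The stream is worth 65δ + 15δ² today, so 65δ + 15δ² = 54.58.
So 15δ² + 65δ − 54.58 = 0.
The positive root is δ = [−65 + √(65² + 4·15·54.58)] / (2·15) = (−65 + 86.601)/30 ≈ 0.720.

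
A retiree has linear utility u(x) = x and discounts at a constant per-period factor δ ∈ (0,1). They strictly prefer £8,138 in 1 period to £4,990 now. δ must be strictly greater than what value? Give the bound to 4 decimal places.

δ > 0.6132

Under u(x) = x this choice says 4990 < δ·8138.
So δ > 4990/8138 = 0.61317.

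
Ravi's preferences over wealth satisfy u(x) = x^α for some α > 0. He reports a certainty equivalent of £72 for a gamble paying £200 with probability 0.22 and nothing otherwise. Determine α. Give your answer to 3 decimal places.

α ≈ 1.482

Since u(0) = 0, the lottery's EU is 0.22·200^α.
Setting u(72) equal to that: 72^α = 0.22·200^α ⇒ (72/200)^α = 0.22.
α = ln(0.22) / ln(72/200) = -1.514128/-1.021651 ≈ 1.482.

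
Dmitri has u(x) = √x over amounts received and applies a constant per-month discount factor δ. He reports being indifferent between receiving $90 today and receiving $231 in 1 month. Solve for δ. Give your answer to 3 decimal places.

The payoff in 1 month is discounted by δ, so u(90) = δ·u(231) and δ = u(90)/u(231).
Since u(x) = √x, δ = √(90/231) = 0.62419.

δ ≈ 0.624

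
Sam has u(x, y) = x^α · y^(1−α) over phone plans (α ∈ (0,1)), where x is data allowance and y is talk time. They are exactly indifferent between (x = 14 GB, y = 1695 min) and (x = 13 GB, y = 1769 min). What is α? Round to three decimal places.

Set the two utilities equal: 14^α·1695^(1−α) = 13^α·1769^(1−α).
(14/13)^α = (1769/1695)^(1−α); take logs: α·ln(14/13) = (1−α)·ln(1769/1695), i.e. α·0.074108 = (1−α)·0.042732.
So α/(1−α) = (0.042732)/(0.074108) = 0.576618, and α = 0.576618/1.576618 ≈ 0.366.

α ≈ 0.366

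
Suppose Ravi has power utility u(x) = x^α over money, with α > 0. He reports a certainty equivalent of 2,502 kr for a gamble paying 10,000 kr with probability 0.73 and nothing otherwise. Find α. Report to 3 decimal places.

Since u(0) = 0, the lottery's EU is 0.73·10000^α.
Setting u(2502) equal to that: 2502^α = 0.73·10000^α ⇒ (2502/10000)^α = 0.73.
Taking logs: α·ln(2502/10000) = ln(0.73), so α = -0.314711 / -1.385495 ≈ 0.227.

α ≈ 0.227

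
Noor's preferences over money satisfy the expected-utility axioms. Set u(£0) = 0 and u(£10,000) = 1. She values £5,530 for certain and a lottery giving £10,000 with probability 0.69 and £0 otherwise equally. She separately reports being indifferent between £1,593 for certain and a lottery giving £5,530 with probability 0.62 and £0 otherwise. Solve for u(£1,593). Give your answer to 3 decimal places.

From the first indifference, u(£5,530) = 0.69·u(£10,000) + 0.31·u(£0) = 0.69·1 + 0.31·0 = 0.69.
Then u(£1,593) = 0.62·u(£5,530) + 0.38·u(£0) = 0.62·0.69 + 0.38·0.00 = 0.4278.

0.428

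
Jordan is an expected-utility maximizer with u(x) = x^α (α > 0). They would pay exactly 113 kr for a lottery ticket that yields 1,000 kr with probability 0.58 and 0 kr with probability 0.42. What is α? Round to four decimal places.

α ≈ 0.2498

Since u(0) = 0, the lottery's EU is 0.58·1000^α.
Setting u(113) equal to that: 113^α = 0.58·1000^α ⇒ (113/1000)^α = 0.58.
Taking logs: α·ln(113/1000) = ln(0.58), so α = -0.5447272 / -2.1803675 ≈ 0.2498.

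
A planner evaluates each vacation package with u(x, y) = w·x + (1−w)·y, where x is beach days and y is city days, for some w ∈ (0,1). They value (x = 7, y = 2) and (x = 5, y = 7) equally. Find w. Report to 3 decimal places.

u(7,2) = u(5,7) means w·7 + (1−w)·2 = w·5 + (1−w)·7.
Collecting terms: w·2 = (1−w)·5.
So w/(1−w) = 5/2 = 2.5000, giving w = 5/(2+5) = 0.714.

w = 0.714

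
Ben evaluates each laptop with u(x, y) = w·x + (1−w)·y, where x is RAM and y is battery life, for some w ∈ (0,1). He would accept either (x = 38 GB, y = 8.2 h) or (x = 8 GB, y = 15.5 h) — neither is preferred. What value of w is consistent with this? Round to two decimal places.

Indifference: w·38 + (1−w)·8.2 = w·8 + (1−w)·15.5.
w·(38−8) = (1−w)·(15.5−8.2), i.e. w·30 = (1−w)·7.3.
Hence w = 7.3/(30+7.3) = 7.3/37.3 = 0.20.

w = 0.20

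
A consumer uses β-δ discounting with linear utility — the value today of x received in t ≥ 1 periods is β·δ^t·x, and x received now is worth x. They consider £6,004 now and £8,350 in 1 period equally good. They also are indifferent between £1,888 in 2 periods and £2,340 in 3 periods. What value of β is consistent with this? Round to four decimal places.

The second indifference involves only future payoffs, so β cancels: β·δ^2·1888 = β·δ^3·2340, giving δ = 1888/2340 = 0.80684.
The first indifference: 6004 = β·δ·8350, so β = 6004/(δ·8350) = 6004/(0.80684·8350) ≈ 0.8912.

β ≈ 0.8912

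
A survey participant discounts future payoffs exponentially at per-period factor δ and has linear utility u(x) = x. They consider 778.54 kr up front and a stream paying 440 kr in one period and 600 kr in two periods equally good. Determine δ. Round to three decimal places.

Present value of the stream is 440·δ + 600·δ². Indifference gives 440δ + 600δ² = 778.54.
That is, 600δ² + 440δ − 778.54 = 0, a quadratic in δ.
The positive root is δ = [−440 + √(440² + 4·600·778.54)] / (2·600) = (−440 + 1436.000)/1200 ≈ 0.830.

δ ≈ 0.830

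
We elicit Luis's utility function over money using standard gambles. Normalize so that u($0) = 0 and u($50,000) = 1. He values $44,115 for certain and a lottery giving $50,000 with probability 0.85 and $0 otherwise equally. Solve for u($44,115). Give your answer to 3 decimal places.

0.850

By the standard-gamble method, u($44,115) is just the indifference probability on the best outcome: 0.85.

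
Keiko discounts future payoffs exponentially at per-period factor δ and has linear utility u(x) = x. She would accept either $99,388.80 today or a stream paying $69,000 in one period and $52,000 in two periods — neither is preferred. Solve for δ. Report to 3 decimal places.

δ ≈ 0.870

Present value of the stream is 69000·δ + 52000·δ². Indifference gives 69000δ + 52000δ² = 99388.80.
That is, 52000δ² + 69000δ − 99388.80 = 0, a quadratic in δ.
By the quadratic formula (taking the positive root), δ = (−69000 + √25433870400.00) / 104000 ≈ 0.870.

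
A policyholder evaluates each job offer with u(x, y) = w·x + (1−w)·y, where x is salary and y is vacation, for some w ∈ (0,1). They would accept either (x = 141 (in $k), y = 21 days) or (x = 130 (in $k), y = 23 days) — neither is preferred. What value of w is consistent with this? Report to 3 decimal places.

w = 0.154

Indifference: w·141 + (1−w)·21 = w·130 + (1−w)·23.
w·(141−130) = (1−w)·(23−21), i.e. w·11 = (1−w)·2.
So w/(1−w) = 2/11 = 0.1818, giving w = 2/(11+2) = 0.154.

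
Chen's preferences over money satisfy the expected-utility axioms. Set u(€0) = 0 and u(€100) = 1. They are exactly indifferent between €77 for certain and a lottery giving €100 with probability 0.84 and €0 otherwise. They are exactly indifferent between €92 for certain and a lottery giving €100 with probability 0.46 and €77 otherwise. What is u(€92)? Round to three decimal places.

From the first indifference, u(€77) = 0.84·u(€100) + 0.16·u(€0) = 0.84·1 + 0.16·0 = 0.84.
Then u(€92) = 0.46·u(€100) + 0.54·u(€77) = 0.46·1.00 + 0.54·0.84 = 0.9136.

0.914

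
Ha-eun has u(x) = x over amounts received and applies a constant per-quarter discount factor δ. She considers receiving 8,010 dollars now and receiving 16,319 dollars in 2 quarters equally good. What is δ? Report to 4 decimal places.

δ ≈ 0.7006

Equating discounted utilities: u(8010) = δ^2·u(16319) ⇒ δ^2 = u(8010)/u(16319).
With u(x) = x: δ^2 = 8010/16319 = 0.49084.
Taking the square root: δ = 0.49084^(1/2) ≈ 0.7006.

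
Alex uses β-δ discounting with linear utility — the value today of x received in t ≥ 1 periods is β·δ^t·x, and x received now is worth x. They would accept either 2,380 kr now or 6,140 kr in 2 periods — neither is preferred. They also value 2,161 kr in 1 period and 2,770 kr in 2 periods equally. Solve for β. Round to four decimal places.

Both payoffs in the second observation are in the future, so β drops out: δ^1·2161 = δ^2·2770 ⇒ δ = 2161/2770 = 0.78014.
Now use the now-vs-future pair: 2380 = β·δ^2·6140 gives β = 2380/(0.60863·6140) ≈ 0.6369.

β ≈ 0.6369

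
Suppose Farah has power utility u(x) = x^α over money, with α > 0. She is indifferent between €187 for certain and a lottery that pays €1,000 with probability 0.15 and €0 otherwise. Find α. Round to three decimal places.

EU(lottery) = 0.15·1000^α + 0.85·0 = 0.15·1000^α.
Setting u(187) equal to that: 187^α = 0.15·1000^α ⇒ (187/1000)^α = 0.15.
Take logs: α = ln 0.15 / ln(187/1000) ≈ 1.13150.

α ≈ 1.131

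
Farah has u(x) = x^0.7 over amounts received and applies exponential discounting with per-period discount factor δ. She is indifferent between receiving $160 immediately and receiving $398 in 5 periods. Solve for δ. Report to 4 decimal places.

δ ≈ 0.8802

Indifference means u(160) = δ^5 · u(398), so δ^5 = u(160)/u(398).
With u(x) = x^0.7: δ^5 = 160^0.7/398^0.7 = (160/398)^0.7 = 0.52840.
Hence δ = (0.52840)^(1/5) = 0.880224.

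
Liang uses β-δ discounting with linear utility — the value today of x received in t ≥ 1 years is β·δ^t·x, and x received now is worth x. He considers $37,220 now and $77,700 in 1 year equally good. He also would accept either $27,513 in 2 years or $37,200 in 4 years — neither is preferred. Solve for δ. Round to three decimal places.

Both payoffs in the second observation are in the future, so β drops out: δ^2·27513 = δ^4·37200 ⇒ δ^2 = 27513/37200 = 0.73960, so δ = 0.86000.

δ ≈ 0.860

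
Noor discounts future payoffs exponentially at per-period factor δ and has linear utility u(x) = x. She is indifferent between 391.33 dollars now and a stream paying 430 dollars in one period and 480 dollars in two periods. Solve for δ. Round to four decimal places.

Present value of the stream is 430·δ + 480·δ². Indifference gives 430δ + 480δ² = 391.33.
Rearranged: 480δ² + 430δ − 391.33 = 0.
δ = (−430 + √(430² + 4·480·391.33)) / (2·480) = (−430 + √936253.60) / 960 ≈ 0.5600.

δ ≈ 0.5600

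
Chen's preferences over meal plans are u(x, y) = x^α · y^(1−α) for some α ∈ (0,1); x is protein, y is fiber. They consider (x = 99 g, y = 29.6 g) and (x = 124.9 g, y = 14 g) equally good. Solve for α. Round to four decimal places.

α ≈ 0.7631

Indifference: 99^α · 29.6^(1−α) = 124.9^α · 14^(1−α).
Rearrange to (99/124.9)^α = (14/29.6)^(1−α) and take logs: α·-0.2323936 = (1−α)·-0.7487170.
With A = -0.2323936 and B = -0.7487170: α·A = (1−α)·B, so α = B/(A+B) = -0.7487170/-0.9811106 ≈ 0.7631.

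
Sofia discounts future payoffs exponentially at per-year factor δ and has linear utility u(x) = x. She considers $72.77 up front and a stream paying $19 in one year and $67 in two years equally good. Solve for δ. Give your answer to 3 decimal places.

δ ≈ 0.910

The stream is worth 19δ + 67δ² today, so 19δ + 67δ² = 72.77.
So 67δ² + 19δ − 72.77 = 0.
δ = (−19 + √(19² + 4·67·72.77)) / (2·67) = (−19 + √19863.36) / 134 ≈ 0.910.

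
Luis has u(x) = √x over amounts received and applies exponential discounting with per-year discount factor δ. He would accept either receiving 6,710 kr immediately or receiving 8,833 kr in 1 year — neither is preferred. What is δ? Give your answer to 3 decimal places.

Equating discounted utilities: u(6710) = δ·u(8833) ⇒ δ = u(6710)/u(8833).
Since u(x) = √x, δ = √(6710/8833) = 0.87158.

δ ≈ 0.872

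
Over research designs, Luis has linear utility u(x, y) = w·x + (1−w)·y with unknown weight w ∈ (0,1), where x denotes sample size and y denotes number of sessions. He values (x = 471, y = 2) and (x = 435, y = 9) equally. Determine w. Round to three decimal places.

u(471,2) = u(435,9) means w·471 + (1−w)·2 = w·435 + (1−w)·9.
Rearranging, 36·w − 7·(1−w) = 0.
The marginal rate of substitution is 7/36, so w = 7/(36+7) = 0.163.

w = 0.163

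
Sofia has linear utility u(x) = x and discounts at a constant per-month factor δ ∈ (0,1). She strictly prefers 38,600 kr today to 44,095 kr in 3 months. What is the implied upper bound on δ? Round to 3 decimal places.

The preference means 38600 > δ^3·44095.
Hence δ^3 < 38600/44095 = 0.87538, and x ↦ x^(1/3) is increasing on (0,∞).
δ < (38600/44095)^(1/3) ≈ 0.957.

δ < 0.957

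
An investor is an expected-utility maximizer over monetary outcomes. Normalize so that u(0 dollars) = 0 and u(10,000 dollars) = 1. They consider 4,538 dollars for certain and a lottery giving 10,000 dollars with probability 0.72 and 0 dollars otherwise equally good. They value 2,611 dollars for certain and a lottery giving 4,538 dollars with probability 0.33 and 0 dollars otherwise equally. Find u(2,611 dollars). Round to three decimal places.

0.238

First, u(4,538 dollars) = 0.72·u(10,000 dollars) + 0.28·u(0 dollars) = 0.72.
Then u(2,611 dollars) = 0.33·u(4,538 dollars) + 0.67·u(0 dollars) = 0.33·0.72 + 0.67·0.00 = 0.2376.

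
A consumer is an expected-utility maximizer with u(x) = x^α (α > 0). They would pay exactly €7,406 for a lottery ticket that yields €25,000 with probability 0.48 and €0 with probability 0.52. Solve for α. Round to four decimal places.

α ≈ 0.6033

EU(lottery) = 0.48·25000^α + 0.52·0 = 0.48·25000^α.
Setting u(7406) equal to that: 7406^α = 0.48·25000^α ⇒ (7406/25000)^α = 0.48.
Take logs: α = ln 0.48 / ln(7406/25000) ≈ 0.603303.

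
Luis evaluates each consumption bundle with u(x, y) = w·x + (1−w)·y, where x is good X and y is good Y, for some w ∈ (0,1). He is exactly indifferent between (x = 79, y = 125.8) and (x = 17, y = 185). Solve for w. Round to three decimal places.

u(79,125.8) = u(17,185) means w·79 + (1−w)·125.8 = w·17 + (1−w)·185.
Collecting terms: w·62 = (1−w)·59.2.
So w/(1−w) = 59.2/62 = 0.9548, giving w = 59.2/(62+59.2) = 0.488.

w = 0.488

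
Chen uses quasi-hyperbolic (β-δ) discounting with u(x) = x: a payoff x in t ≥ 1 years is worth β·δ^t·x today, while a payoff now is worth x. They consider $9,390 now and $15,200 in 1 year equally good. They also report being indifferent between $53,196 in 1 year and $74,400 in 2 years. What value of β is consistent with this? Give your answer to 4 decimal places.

β ≈ 0.8640

Both payoffs in the second observation are in the future, so β drops out: δ^1·53196 = δ^2·74400 ⇒ δ = 53196/74400 = 0.71500.
The first indifference: 9390 = β·δ·15200, so β = 9390/(δ·15200) = 9390/(0.71500·15200) ≈ 0.8640.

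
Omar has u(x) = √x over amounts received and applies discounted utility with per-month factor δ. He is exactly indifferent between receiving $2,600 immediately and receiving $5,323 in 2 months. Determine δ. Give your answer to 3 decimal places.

Indifference means u(2600) = δ^2 · u(5323), so δ^2 = u(2600)/u(5323).
Since u(x) = √x, δ^2 = √(2600/5323) = 0.69889.
Hence δ = (0.69889)^(1/2) = 0.83600.

δ ≈ 0.836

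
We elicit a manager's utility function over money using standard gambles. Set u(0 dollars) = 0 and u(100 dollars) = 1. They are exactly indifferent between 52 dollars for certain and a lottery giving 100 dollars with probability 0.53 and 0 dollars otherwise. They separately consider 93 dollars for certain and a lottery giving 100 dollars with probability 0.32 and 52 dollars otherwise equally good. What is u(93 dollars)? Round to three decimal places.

0.680

From the first indifference, u(52 dollars) = 0.53·u(100 dollars) + 0.47·u(0 dollars) = 0.53·1 + 0.47·0 = 0.53.
The second indifference gives u(93 dollars) = 0.32·u(100 dollars) + 0.68·u(52 dollars) = 0.32·1.00 + 0.68·0.53 = 0.6804.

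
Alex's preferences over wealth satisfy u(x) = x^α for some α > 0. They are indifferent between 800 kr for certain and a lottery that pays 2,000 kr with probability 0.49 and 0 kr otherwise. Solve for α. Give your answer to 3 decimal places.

Since u(0) = 0, the lottery's EU is 0.49·2000^α.
Equating: 800^α = 0.49·2000^α, i.e. 0.4000^α = 0.49.
Taking logs: α·ln(800/2000) = ln(0.49), so α = -0.713350 / -0.916291 ≈ 0.779.

α ≈ 0.779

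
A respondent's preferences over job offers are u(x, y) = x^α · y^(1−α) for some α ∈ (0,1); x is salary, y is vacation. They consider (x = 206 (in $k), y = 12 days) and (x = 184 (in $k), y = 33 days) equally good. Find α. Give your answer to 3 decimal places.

α ≈ 0.900

The Cobb–Douglas utilities coincide, so 206^α·12^(1−α) = 184^α·33^(1−α).
(206/184)^α = (33/12)^(1−α); take logs: α·ln(206/184) = (1−α)·ln(33/12), i.e. α·0.112940 = (1−α)·1.011601.
With A = 0.112940 and B = 1.011601: α·A = (1−α)·B, so α = B/(A+B) = 1.011601/1.124541 ≈ 0.900.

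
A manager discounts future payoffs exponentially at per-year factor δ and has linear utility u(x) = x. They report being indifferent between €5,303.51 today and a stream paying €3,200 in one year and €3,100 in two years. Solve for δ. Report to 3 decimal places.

δ ≈ 0.890

Equating present values: 5303.51 = 3200δ + 3100δ².
So 3100δ² + 3200δ − 5303.51 = 0.
δ = (−3200 + √(3200² + 4·3100·5303.51)) / (2·3100) = (−3200 + √76003524.00) / 6200 ≈ 0.890.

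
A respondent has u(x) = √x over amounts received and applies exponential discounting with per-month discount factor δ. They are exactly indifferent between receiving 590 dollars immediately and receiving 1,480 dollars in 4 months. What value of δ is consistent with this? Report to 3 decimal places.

The payoff in 4 months is discounted by δ^4, so u(590) = δ^4·u(1480) and δ^4 = u(590)/u(1480).
With u(x) = √x: δ^4 = √590/√1480 = √(590/1480) = 0.63139.
So δ = 0.63139^(1/4) ≈ 0.891.

δ ≈ 0.891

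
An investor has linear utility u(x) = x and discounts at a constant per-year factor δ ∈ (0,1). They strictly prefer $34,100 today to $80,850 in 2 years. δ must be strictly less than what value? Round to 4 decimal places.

δ < 0.6494

The preference means 34100 > δ^2·80850.
Dividing by 80850: δ^2 < 0.42177. Both sides are positive, so the square root keeps the direction.
δ < (34100/80850)^(1/2) ≈ 0.6494.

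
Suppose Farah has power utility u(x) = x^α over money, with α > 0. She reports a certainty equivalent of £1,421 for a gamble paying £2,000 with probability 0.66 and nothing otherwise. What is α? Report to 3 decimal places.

α ≈ 1.216

Since u(0) = 0, the lottery's EU is 0.66·2000^α.
Equating: 1421^α = 0.66·2000^α, i.e. 0.7105^α = 0.66.
Take logs: α = ln 0.66 / ln(1421/2000) ≈ 1.21572.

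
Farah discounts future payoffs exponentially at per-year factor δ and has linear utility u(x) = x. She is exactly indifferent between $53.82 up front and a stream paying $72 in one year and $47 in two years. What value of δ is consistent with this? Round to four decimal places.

δ ≈ 0.5500

Equating present values: 53.82 = 72δ + 47δ².
That is, 47δ² + 72δ − 53.82 = 0, a quadratic in δ.
By the quadratic formula (taking the positive root), δ = (−72 + √15302.16) / 94 ≈ 0.5500.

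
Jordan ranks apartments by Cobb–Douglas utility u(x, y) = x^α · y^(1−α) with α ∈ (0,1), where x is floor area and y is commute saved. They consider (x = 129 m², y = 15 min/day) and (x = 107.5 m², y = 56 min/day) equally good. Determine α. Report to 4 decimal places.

α ≈ 0.8784

The Cobb–Douglas utilities coincide, so 129^α·15^(1−α) = 107.5^α·56^(1−α).
(129/107.5)^α = (56/15)^(1−α); take logs: α·ln(129/107.5) = (1−α)·ln(56/15), i.e. α·0.1823216 = (1−α)·1.3173015.
So α/(1−α) = (1.3173015)/(0.1823216) = 7.2251532, and α = 7.2251532/8.2251532 ≈ 0.8784.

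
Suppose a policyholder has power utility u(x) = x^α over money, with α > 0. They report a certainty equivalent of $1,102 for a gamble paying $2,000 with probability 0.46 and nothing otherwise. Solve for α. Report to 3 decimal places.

EU(lottery) = 0.46·2000^α + 0.54·0 = 0.46·2000^α.
Indifference: 1102^α = 0.46·2000^α, so (1102/2000)^α = 0.46.
Take logs: α = ln 0.46 / ln(1102/2000) ≈ 1.30286.

α ≈ 1.303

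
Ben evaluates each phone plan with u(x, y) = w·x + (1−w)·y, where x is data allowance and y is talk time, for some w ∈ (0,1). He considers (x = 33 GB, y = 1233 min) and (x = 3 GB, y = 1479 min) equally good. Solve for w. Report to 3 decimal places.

Equating utilities: w·33 + (1−w)·1233 = w·3 + (1−w)·1479.
w·(33−3) = (1−w)·(1479−1233), i.e. w·30 = (1−w)·246.
The marginal rate of substitution is 246/30, so w = 246/(30+246) = 0.891.

w = 0.891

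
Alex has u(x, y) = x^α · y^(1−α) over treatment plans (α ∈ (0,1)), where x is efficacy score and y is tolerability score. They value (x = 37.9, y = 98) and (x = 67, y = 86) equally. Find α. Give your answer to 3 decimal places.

α ≈ 0.187

Indifference: 37.9^α · 98^(1−α) = 67^α · 86^(1−α).
Taking logs: α·ln 37.9 + (1−α)·ln 98 = α·ln 67 + (1−α)·ln 86, i.e. α·-0.569742 = (1−α)·-0.130620.
With A = -0.569742 and B = -0.130620: α·A = (1−α)·B, so α = B/(A+B) = -0.130620/-0.700362 ≈ 0.187.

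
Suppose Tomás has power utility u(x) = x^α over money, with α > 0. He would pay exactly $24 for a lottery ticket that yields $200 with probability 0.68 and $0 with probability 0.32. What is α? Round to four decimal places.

α ≈ 0.1819

EU(lottery) = 0.68·200^α + 0.32·0 = 0.68·200^α.
Equating: 24^α = 0.68·200^α, i.e. 0.1200^α = 0.68.
Taking logs: α·ln(24/200) = ln(0.68), so α = -0.3856625 / -2.1202635 ≈ 0.1819.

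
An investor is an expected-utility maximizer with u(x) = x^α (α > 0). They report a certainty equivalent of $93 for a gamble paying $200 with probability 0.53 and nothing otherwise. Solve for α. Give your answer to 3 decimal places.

α ≈ 0.829

The lottery's expected utility is 0.53·u(200) + 0.47·u(0) = 0.53·200^α (since u(0) = 0 for α > 0).
Equating: 93^α = 0.53·200^α, i.e. 0.4650^α = 0.53.
Taking logs: α·ln(93/200) = ln(0.53), so α = -0.634878 / -0.765718 ≈ 0.829.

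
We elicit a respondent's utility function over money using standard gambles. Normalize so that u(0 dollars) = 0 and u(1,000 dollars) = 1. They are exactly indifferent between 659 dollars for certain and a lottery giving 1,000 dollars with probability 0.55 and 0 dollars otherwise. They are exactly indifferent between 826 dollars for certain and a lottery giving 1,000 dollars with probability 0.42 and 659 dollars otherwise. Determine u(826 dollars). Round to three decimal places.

The first gamble pins u(659 dollars): it must equal 0.55·1 + 0.45·0 = 0.55.
Chaining: u(826 dollars) = 0.42·1.00 + 0.58·0.55 = 0.7390.

0.739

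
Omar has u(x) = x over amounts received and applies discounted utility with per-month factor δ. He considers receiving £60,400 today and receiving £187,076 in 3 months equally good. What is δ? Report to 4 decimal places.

δ ≈ 0.6860

The payoff in 3 months is discounted by δ^3, so u(60400) = δ^3·u(187076) and δ^3 = u(60400)/u(187076).
With u(x) = x: δ^3 = 60400/187076 = 0.32286.
Taking the cube root: δ = 0.32286^(1/3) ≈ 0.6860.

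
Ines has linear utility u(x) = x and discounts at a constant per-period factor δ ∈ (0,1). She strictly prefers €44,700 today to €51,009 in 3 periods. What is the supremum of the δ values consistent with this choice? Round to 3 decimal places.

Comparing present values: 44700 > δ^3·51009.
So δ^3 < 44700/51009 = 0.87632; taking the cube root of both positive sides preserves the inequality.
δ < 0.87632^(1/3) = 0.957.

δ < 0.957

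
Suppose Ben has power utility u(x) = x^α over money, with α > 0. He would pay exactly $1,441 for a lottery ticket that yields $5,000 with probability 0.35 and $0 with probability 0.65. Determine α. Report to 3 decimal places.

EU(lottery) = 0.35·5000^α + 0.65·0 = 0.35·5000^α.
Indifference: 1441^α = 0.35·5000^α, so (1441/5000)^α = 0.35.
Taking logs: α·ln(1441/5000) = ln(0.35), so α = -1.049822 / -1.244101 ≈ 0.844.

α ≈ 0.844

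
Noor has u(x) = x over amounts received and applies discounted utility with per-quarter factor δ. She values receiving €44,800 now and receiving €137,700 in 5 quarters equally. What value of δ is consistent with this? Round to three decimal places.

Indifference means u(44800) = δ^5 · u(137700), so δ^5 = u(44800)/u(137700).
With u(x) = x: δ^5 = 44800/137700 = 0.32534.
Taking the 5th root: δ = 0.32534^(1/5) ≈ 0.799.

δ ≈ 0.799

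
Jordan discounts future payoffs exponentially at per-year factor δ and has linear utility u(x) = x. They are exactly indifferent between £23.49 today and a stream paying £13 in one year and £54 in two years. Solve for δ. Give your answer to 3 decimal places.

The stream is worth 13δ + 54δ² today, so 13δ + 54δ² = 23.49.
That is, 54δ² + 13δ − 23.49 = 0, a quadratic in δ.
The positive root is δ = [−13 + √(13² + 4·54·23.49)] / (2·54) = (−13 + 72.407)/108 ≈ 0.550.

δ ≈ 0.550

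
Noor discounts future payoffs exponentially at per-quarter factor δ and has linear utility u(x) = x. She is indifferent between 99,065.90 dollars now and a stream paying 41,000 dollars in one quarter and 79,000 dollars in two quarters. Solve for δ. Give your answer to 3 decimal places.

δ ≈ 0.890

Equating present values: 99065.90 = 41000δ + 79000δ².
So 79000δ² + 41000δ − 99065.90 = 0.
δ = (−41000 + √(41000² + 4·79000·99065.90)) / (2·79000) = (−41000 + √32985824400.00) / 158000 ≈ 0.890.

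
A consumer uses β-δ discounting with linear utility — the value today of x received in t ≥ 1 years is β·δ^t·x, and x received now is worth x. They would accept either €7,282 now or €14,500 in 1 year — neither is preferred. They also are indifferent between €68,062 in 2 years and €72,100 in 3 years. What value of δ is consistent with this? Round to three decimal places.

Both payoffs in the second observation are in the future, so β drops out: δ^2·68062 = δ^3·72100 ⇒ δ = 68062/72100 = 0.94399.

δ ≈ 0.944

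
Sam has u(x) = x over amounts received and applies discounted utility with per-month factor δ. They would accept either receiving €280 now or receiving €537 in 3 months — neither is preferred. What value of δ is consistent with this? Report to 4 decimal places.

Equating discounted utilities: u(280) = δ^3·u(537) ⇒ δ^3 = u(280)/u(537).
With u(x) = x: δ^3 = 280/537 = 0.52142.
Hence δ = (0.52142)^(1/3) = 0.804874.

δ ≈ 0.8049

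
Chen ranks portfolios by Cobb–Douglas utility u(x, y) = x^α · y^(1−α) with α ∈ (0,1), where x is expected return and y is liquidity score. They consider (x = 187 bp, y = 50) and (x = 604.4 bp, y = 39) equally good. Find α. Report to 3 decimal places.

α ≈ 0.175

The Cobb–Douglas utilities coincide, so 187^α·50^(1−α) = 604.4^α·39^(1−α).
Rearrange to (187/604.4)^α = (39/50)^(1−α) and take logs: α·-1.173128 = (1−α)·-0.248461.
With A = -1.173128 and B = -0.248461: α·A = (1−α)·B, so α = B/(A+B) = -0.248461/-1.421589 ≈ 0.175.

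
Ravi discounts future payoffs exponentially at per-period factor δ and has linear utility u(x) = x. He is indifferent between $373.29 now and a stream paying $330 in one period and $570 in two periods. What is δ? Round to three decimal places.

Present value of the stream is 330·δ + 570·δ². Indifference gives 330δ + 570δ² = 373.29.
Rearranged: 570δ² + 330δ − 373.29 = 0.
The positive root is δ = [−330 + √(330² + 4·570·373.29)] / (2·570) = (−330 + 979.797)/1140 ≈ 0.570.

δ ≈ 0.570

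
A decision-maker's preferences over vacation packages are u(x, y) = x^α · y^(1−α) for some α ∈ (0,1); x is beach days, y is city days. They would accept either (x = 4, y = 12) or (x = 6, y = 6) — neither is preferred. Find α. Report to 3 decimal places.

α ≈ 0.631

The Cobb–Douglas utilities coincide, so 4^α·12^(1−α) = 6^α·6^(1−α).
Rearrange to (4/6)^α = (6/12)^(1−α) and take logs: α·-0.405465 = (1−α)·-0.693147.
With A = -0.405465 and B = -0.693147: α·A = (1−α)·B, so α = B/(A+B) = -0.693147/-1.098612 ≈ 0.631.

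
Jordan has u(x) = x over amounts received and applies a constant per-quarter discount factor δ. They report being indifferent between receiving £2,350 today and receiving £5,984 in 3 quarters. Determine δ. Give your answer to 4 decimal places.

Indifference means u(2350) = δ^3 · u(5984), so δ^3 = u(2350)/u(5984).
With u(x) = x: δ^3 = 2350/5984 = 0.39271.
So δ = 0.39271^(1/3) ≈ 0.7323.

δ ≈ 0.7323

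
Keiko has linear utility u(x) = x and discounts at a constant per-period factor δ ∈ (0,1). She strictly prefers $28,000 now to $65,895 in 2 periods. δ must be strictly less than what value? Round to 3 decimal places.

Under u(x) = x this choice says 28000 > δ^2·65895.
Hence δ^2 < 28000/65895 = 0.42492, and x ↦ x^(1/2) is increasing on (0,∞).
δ < (28000/65895)^(1/2) ≈ 0.652.

δ < 0.652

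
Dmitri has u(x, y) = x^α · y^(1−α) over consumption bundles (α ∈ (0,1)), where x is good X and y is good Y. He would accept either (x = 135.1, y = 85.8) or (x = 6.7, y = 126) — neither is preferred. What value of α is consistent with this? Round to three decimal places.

Set the two utilities equal: 135.1^α·85.8^(1−α) = 6.7^α·126^(1−α).
(135.1/6.7)^α = (126/85.8)^(1−α); take logs: α·ln(135.1/6.7) = (1−α)·ln(126/85.8), i.e. α·3.003908 = (1−α)·0.384263.
Thus α·(3.388171) = 0.384263, so α = 0.384263/3.388171 ≈ 0.113.

α ≈ 0.113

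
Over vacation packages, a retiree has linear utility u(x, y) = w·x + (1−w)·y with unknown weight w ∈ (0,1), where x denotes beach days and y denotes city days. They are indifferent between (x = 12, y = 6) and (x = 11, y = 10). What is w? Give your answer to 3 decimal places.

Indifference: w·12 + (1−w)·6 = w·11 + (1−w)·10.
Rearranging, 1·w − 4·(1−w) = 0.
So w/(1−w) = 4/1 = 4.0000, giving w = 4/(1+4) = 0.800.

w = 0.800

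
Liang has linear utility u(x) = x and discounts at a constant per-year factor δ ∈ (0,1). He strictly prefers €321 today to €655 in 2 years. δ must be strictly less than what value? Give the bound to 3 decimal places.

Comparing present values: 321 > δ^2·655.
Dividing by 655: δ^2 < 0.49008. Both sides are positive, so the square root keeps the direction.
δ < (321/655)^(1/2) ≈ 0.700.

δ < 0.700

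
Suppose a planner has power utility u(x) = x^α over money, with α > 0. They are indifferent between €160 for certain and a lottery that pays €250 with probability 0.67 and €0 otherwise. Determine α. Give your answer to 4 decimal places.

α ≈ 0.8974

The lottery's expected utility is 0.67·u(250) + 0.33·u(0) = 0.67·250^α (since u(0) = 0 for α > 0).
Setting u(160) equal to that: 160^α = 0.67·250^α ⇒ (160/250)^α = 0.67.
Taking logs: α·ln(160/250) = ln(0.67), so α = -0.4004776 / -0.4462871 ≈ 0.8974.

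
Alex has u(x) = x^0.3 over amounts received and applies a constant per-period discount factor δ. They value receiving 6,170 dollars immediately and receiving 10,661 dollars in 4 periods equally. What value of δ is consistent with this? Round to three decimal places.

Indifference means u(6170) = δ^4 · u(10661), so δ^4 = u(6170)/u(10661).
Since u(x) = x^0.3, δ^4 = (6170/10661)^0.3 = 0.57874^0.3 = 0.84868.
Taking the 4th root: δ = 0.84868^(1/4) ≈ 0.960.

δ ≈ 0.960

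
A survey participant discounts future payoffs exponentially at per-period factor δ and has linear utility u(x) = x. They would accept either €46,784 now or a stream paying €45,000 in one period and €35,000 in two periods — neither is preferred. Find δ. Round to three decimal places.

δ ≈ 0.680

Equating present values: 46784 = 45000δ + 35000δ².
So 35000δ² + 45000δ − 46784 = 0.
The positive root is δ = [−45000 + √(45000² + 4·35000·46784)] / (2·35000) = (−45000 + 92600.000)/70000 ≈ 0.680.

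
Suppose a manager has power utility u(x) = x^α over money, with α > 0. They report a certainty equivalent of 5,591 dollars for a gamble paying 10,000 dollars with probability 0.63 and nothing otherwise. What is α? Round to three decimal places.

α ≈ 0.795

Since u(0) = 0, the lottery's EU is 0.63·10000^α.
Equating: 5591^α = 0.63·10000^α, i.e. 0.5591^α = 0.63.
α = ln(0.63) / ln(5591/10000) = -0.462035/-0.581427 ≈ 0.795.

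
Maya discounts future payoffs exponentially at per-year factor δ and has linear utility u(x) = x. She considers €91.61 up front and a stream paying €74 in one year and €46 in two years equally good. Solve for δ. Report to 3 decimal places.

The stream is worth 74δ + 46δ² today, so 74δ + 46δ² = 91.61.
That is, 46δ² + 74δ − 91.61 = 0, a quadratic in δ.
By the quadratic formula (taking the positive root), δ = (−74 + √22332.24) / 92 ≈ 0.820.

δ ≈ 0.820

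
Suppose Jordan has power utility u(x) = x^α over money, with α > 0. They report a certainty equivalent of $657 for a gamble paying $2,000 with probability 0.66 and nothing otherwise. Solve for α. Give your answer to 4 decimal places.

α ≈ 0.3733

The lottery's expected utility is 0.66·u(2000) + 0.34·u(0) = 0.66·2000^α (since u(0) = 0 for α > 0).
Indifference: 657^α = 0.66·2000^α, so (657/2000)^α = 0.66.
Taking logs: α·ln(657/2000) = ln(0.66), so α = -0.4155154 / -1.1132184 ≈ 0.3733.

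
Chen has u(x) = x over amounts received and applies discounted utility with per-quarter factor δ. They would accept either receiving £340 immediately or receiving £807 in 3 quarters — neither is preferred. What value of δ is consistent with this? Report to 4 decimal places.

δ ≈ 0.7497

Equating discounted utilities: u(340) = δ^3·u(807) ⇒ δ^3 = u(340)/u(807).
With u(x) = x: δ^3 = 340/807 = 0.42131.
Hence δ = (0.42131)^(1/3) = 0.749667.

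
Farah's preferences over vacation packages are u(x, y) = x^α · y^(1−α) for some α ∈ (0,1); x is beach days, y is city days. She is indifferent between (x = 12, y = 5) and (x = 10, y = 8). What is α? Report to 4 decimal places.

α ≈ 0.7205

Set the two utilities equal: 12^α·5^(1−α) = 10^α·8^(1−α).
Taking logs: α·ln 12 + (1−α)·ln 5 = α·ln 10 + (1−α)·ln 8, i.e. α·0.1823216 = (1−α)·0.4700036.
Thus α·(0.6523252) = 0.4700036, so α = 0.4700036/0.6523252 ≈ 0.7205.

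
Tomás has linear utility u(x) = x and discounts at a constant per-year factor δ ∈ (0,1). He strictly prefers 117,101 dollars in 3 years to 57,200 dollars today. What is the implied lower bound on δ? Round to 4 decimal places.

δ > 0.7876

Comparing present values: 57200 < δ^3·117101.
Hence δ^3 > 57200/117101 = 0.48847, and x ↦ x^(1/3) is increasing on (0,∞).
δ > (57200/117101)^(1/3) ≈ 0.7876.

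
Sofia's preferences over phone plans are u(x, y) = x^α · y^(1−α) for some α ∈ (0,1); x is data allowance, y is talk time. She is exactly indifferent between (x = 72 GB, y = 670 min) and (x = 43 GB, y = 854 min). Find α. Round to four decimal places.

Indifference: 72^α · 670^(1−α) = 43^α · 854^(1−α).
Rearrange to (72/43)^α = (854/670)^(1−α) and take logs: α·0.5154660 = (1−α)·0.2426535.
Thus α·(0.7581195) = 0.2426535, so α = 0.2426535/0.7581195 ≈ 0.3201.

α ≈ 0.3201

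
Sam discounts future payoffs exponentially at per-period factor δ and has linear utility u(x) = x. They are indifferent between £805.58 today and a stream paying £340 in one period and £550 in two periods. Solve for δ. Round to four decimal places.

δ ≈ 0.9400

The stream is worth 340δ + 550δ² today, so 340δ + 550δ² = 805.58.
That is, 550δ² + 340δ − 805.58 = 0, a quadratic in δ.
By the quadratic formula (taking the positive root), δ = (−340 + √1887876.00) / 1100 ≈ 0.9400.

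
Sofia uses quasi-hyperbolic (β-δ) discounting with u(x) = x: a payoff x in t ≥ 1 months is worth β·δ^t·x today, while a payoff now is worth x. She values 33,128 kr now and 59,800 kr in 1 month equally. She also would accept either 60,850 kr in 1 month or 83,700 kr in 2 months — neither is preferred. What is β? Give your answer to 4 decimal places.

β ≈ 0.7620

Both payoffs in the second observation are in the future, so β drops out: δ^1·60850 = δ^2·83700 ⇒ δ = 60850/83700 = 0.72700.
The first indifference: 33128 = β·δ·59800, so β = 33128/(δ·59800) = 33128/(0.72700·59800) ≈ 0.7620.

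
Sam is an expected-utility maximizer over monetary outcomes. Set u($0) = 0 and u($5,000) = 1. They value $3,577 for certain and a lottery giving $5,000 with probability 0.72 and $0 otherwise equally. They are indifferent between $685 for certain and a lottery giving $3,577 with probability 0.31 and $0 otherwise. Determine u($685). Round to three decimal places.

First, u($3,577) = 0.72·u($5,000) + 0.28·u($0) = 0.72.
Then u($685) = 0.31·u($3,577) + 0.69·u($0) = 0.31·0.72 + 0.69·0.00 = 0.2232.

0.223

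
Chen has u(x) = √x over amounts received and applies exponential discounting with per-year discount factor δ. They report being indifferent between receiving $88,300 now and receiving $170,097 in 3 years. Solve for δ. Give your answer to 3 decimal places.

The payoff in 3 years is discounted by δ^3, so u(88300) = δ^3·u(170097) and δ^3 = u(88300)/u(170097).
With u(x) = √x: δ^3 = √88300/√170097 = √(88300/170097) = 0.72050.
Taking the cube root: δ = 0.72050^(1/3) ≈ 0.896.

δ ≈ 0.896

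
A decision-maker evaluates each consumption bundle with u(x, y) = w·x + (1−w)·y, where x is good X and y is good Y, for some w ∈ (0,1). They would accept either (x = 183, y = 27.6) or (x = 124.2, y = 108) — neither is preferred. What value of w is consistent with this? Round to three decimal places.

w = 0.578

Equating utilities: w·183 + (1−w)·27.6 = w·124.2 + (1−w)·108.
Rearranging, 58.8·w − 80.4·(1−w) = 0.
The marginal rate of substitution is 80.4/58.8, so w = 80.4/(58.8+80.4) = 0.578.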